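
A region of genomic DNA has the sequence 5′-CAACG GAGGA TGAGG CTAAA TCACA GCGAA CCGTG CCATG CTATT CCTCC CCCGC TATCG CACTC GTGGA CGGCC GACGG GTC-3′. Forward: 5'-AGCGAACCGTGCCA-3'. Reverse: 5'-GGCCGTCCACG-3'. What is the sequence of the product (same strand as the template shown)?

The forward primer matches the template at positions 25–38.
Reverse complement of the reverse primer: CGTGGACGGCC. This occurs on the top strand at positions 65–75.
The product is the template from position 25 through 75 (51 bp).

5'-AGCGAACCGTGCCATGCTATTCCTCCCCCGCTATCGCACTCGTGGACGGCC-3'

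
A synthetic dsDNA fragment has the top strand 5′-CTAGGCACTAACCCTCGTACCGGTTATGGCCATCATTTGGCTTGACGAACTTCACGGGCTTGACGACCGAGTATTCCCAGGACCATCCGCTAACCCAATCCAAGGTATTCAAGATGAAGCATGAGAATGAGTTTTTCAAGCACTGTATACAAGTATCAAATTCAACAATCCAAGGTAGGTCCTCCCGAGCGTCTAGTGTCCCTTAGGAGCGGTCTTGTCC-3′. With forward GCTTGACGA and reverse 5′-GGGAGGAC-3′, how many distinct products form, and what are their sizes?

Two products: 147 bp, 129 bp

The forward primer GCTTGACGA matches the top strand at positions 40–48, 58–66.
The reverse primer's reverse complement is GTCCTCCC, matching at positions 179–186.
Each forward site pairs with the reverse site to give a product ending at position 186: sizes 147, 129 bp.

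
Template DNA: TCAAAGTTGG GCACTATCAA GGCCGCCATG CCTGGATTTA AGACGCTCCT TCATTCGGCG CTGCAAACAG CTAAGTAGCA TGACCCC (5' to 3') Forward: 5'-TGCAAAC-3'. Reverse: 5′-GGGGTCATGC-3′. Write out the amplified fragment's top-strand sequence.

Forward primer TGCAAAC is found on the top strand at positions 62–68.
Reverse complement of the reverse primer: GCATGACCCC. This occurs on the top strand at positions 78–87.
The product is the template from position 62 through 87 (26 bp).

5'-TGCAAACAGCTAAGTAGCATGACCCC-3'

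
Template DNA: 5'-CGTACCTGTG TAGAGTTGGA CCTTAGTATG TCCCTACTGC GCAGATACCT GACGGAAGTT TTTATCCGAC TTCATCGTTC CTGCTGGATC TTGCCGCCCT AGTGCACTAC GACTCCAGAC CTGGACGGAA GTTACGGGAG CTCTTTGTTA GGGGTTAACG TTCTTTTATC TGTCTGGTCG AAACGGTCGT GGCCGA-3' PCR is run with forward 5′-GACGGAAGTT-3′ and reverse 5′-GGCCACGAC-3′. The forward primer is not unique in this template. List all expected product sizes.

144 bp, 71 bp

The forward primer GACGGAAGTT matches the top strand at positions 51–60, 124–133.
The reverse primer's reverse complement is GTCGTGGCC, matching at positions 186–194.
Each forward site pairs with the reverse site to give a product ending at position 194: sizes 144, 71 bp.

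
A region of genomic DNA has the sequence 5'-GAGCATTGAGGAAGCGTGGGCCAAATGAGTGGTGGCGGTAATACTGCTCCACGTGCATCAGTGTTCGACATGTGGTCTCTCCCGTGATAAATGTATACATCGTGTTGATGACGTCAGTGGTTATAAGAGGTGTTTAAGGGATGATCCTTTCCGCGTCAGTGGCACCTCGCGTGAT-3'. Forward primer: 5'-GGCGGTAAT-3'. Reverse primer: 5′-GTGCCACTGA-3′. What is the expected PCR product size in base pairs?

132 bp

Scanning the template, GGCGGTAAT occurs at positions 34–42; this primer anneals to the bottom strand there with its 3' end pointing downstream.
Reverse complement of the reverse primer: TCAGTGGCAC. This occurs on the top strand at positions 156–165.
Amplicon spans positions 34–165: 132 bp.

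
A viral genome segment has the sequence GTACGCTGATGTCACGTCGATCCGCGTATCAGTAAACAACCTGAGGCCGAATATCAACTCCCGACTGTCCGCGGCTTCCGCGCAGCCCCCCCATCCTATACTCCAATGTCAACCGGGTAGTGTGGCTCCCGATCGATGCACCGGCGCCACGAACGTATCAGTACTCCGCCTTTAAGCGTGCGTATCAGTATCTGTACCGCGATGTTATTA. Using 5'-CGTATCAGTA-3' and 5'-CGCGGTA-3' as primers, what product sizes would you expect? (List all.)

177 bp, 48 bp, 21 bp

The forward primer CGTATCAGTA matches the top strand at positions 25–34, 154–163, 181–190.
The reverse primer's reverse complement is TACCGCG, matching at positions 195–201.
Each forward site pairs with the reverse site to give a product ending at position 201: sizes 177, 48, 21 bp.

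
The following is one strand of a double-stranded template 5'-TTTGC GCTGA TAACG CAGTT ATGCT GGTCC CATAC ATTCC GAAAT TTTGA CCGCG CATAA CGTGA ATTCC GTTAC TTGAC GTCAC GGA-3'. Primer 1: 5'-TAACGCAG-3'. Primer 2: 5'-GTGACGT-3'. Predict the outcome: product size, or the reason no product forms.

Primer 1 (TAACGCAG) matches the top strand at positions 11–18; it acts as a forward primer.
Primer 2's reverse complement is ACGTCAC, matching the top strand at positions 79–85; it acts as a reverse primer.
The 3' ends face each other across positions 11–85, giving a 75 bp product.

Yes — a 75 bp product.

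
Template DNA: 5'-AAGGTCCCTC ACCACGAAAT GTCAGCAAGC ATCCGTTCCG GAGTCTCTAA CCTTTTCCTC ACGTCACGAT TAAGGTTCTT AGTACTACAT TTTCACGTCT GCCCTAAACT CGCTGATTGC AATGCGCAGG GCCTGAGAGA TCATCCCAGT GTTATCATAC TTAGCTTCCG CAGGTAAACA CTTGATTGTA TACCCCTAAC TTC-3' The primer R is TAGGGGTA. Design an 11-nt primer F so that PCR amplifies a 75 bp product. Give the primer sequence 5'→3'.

The reverse primer's reverse complement TACCCCTA matches the template at positions 191–198, so the product ends at position 198.
A 75 bp product then starts at position 198 − 75 + 1 = 124.
The forward primer is identical to the top strand there: GCGCAGGGCCT.

5'-GCGCAGGGCCT-3'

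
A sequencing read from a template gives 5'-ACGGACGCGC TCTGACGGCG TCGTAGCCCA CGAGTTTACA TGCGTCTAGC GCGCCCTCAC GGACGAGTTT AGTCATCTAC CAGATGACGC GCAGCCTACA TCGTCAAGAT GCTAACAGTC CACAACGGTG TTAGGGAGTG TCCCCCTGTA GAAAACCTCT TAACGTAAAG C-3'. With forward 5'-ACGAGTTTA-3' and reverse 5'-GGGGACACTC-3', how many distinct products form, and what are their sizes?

Two products: 116 bp, 83 bp

The forward primer ACGAGTTTA matches the top strand at positions 30–38, 63–71.
The reverse primer's reverse complement is GAGTGTCCCC, matching at positions 136–145.
Each forward site pairs with the reverse site to give a product ending at position 145: sizes 116, 83 bp.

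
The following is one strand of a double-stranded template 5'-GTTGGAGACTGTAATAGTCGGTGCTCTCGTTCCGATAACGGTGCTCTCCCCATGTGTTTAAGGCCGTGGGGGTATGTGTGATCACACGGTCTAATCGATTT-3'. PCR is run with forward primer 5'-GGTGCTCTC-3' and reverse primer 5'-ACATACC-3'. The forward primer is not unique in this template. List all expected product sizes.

The forward primer GGTGCTCTC matches the top strand at positions 20–28, 40–48.
The reverse primer's reverse complement is GGTATGT, matching at positions 71–77.
Each forward site pairs with the reverse site to give a product ending at position 77: sizes 58, 38 bp.

58 bp, 38 bp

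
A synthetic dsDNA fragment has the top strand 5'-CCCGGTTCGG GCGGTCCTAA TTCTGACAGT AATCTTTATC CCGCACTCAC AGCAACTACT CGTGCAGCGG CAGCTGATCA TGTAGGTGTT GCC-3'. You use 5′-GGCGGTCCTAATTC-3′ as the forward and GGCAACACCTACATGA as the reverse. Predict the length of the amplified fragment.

84 bp

Forward primer GGCGGTCCTAATTC is found on the top strand at positions 10–23.
The reverse primer's reverse complement is TCATGTAGGTGTTGCC, which matches the template at positions 78–93.
Amplicon spans positions 10–93: 84 bp.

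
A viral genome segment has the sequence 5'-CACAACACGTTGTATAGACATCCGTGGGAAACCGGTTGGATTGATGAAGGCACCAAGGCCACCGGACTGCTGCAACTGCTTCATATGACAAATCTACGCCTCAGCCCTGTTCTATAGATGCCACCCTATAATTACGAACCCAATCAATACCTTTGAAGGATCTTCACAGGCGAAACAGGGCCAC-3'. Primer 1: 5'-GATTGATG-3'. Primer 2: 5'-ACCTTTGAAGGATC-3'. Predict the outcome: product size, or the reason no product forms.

Primer 1 (GATTGATG) matches the top strand at positions 39–46 (3' end points downstream).
Primer 2 (ACCTTTGAAGGATC) also matches the top strand directly, at positions 149–162 — its reverse complement GATCCTTCAAAGGT is not present.
Both primers anneal to the bottom strand with 3' ends pointing the same way, so neither can prime synthesis back toward the other.

No product — both primers anneal to the same strand and extend in the same direction.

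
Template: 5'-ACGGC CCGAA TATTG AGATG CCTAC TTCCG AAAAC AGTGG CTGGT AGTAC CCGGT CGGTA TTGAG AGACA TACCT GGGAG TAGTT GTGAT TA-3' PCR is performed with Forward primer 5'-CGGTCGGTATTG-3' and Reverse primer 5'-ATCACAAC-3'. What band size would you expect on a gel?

Scanning the template, CGGTCGGTATTG occurs at positions 52–63; this primer anneals to the bottom strand there with its 3' end pointing downstream.
Taking the reverse complement of ATCACAAC gives GTTGTGAT, found at positions 83–90 on the template; the primer anneals here to the top strand with its 3' end pointing upstream.
Amplicon spans positions 52–90: 39 bp.

39 bp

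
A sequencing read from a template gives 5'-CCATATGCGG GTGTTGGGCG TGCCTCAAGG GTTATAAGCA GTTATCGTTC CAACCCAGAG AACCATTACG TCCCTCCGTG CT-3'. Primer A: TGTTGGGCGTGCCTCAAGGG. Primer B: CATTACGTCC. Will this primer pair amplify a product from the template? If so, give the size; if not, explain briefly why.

No product — both primers anneal to the same strand and extend in the same direction.

Primer A (TGTTGGGCGTGCCTCAAGGG) matches the top strand at positions 12–31 (3' end points downstream).
Primer B (CATTACGTCC) also matches the top strand directly, at positions 64–73 — its reverse complement GGACGTAATG is not present.
Both primers anneal to the bottom strand with 3' ends pointing the same way, so neither can prime synthesis back toward the other.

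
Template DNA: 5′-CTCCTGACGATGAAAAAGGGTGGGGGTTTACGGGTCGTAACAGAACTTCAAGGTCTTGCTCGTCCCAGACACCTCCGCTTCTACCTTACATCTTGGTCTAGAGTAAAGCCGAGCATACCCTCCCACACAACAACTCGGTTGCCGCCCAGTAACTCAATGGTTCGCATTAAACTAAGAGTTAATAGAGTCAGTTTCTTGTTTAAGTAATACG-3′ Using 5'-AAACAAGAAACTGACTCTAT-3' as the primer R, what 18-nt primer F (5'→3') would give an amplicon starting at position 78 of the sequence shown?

The reverse primer's reverse complement ATAGAGTCAGTTTCTTGTTT matches the template at positions 182–201; the product starts at position 78.
The forward primer is identical to the top strand over positions 78–95: CTTCTACCTTACATCTTG.

5'-CTTCTACCTTACATCTTG-3'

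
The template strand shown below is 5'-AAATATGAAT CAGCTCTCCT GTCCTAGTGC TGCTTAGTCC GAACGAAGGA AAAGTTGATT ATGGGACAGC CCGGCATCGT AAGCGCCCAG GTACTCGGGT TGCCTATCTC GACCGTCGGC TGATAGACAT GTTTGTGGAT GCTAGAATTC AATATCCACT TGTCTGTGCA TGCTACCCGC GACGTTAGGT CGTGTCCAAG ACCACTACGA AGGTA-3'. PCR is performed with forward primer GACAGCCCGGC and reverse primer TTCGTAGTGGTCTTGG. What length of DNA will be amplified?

Scanning the template, GACAGCCCGGC occurs at positions 65–75; this primer anneals to the bottom strand there with its 3' end pointing downstream.
Taking the reverse complement of TTCGTAGTGGTCTTGG gives CCAAGACCACTACGAA, found at positions 196–211 on the template; the primer anneals here to the top strand with its 3' end pointing upstream.
Product length = (reverse-primer end) − (forward-primer start) + 1 = 211 − 65 + 1 = 147 bp.

147 bp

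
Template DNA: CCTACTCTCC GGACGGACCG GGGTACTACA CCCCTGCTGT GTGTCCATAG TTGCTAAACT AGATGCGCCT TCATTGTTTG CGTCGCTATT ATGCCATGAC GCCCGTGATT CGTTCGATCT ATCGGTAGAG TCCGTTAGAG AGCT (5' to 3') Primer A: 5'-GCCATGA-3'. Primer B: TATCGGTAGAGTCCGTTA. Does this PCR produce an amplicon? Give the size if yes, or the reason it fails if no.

Primer A (GCCATGA) matches the top strand at positions 93–99 (3' end points downstream).
Primer B (TATCGGTAGAGTCCGTTA) also matches the top strand directly, at positions 120–137 — its reverse complement TAACGGACTCTACCGATA is not present.
Both primers anneal to the bottom strand with 3' ends pointing the same way, so neither can prime synthesis back toward the other.

No product — both primers anneal to the same strand and extend in the same direction.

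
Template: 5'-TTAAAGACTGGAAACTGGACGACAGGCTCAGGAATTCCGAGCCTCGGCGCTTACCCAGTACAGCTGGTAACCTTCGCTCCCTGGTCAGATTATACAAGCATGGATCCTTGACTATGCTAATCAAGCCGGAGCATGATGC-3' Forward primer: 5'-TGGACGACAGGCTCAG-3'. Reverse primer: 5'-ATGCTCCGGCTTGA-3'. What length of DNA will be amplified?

The forward primer matches the template at positions 16–31.
The reverse primer's reverse complement is TCAAGCCGGAGCAT, which matches the template at positions 121–134.
The product runs from position 16 to position 134, so its length is 134 − 16 + 1 = 119 bp.

119 bp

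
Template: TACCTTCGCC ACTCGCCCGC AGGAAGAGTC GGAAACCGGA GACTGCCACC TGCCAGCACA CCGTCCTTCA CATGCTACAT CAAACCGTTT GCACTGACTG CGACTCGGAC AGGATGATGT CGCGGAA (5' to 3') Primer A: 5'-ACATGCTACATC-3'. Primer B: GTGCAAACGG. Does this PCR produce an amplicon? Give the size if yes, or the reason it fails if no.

Primer A (ACATGCTACATC) matches the top strand at positions 70–81; it acts as a forward primer.
Primer B's reverse complement is CCGTTTGCAC, matching the top strand at positions 85–94; it acts as a reverse primer.
The 3' ends face each other across positions 70–94, giving a 25 bp product.

Yes — a 25 bp product.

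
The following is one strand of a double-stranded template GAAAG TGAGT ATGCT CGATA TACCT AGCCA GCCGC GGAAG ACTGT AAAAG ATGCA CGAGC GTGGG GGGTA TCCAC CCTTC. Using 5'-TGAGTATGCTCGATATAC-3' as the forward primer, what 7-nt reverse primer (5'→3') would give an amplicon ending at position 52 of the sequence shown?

5'-ATCTTTT-3'

The forward primer binds at positions 6–23; the product's 3' end on the top strand is position 52.
The reverse primer anneals to the top strand over positions 46–52, i.e. to AAAAGAT.
Its sequence written 5'→3' is the reverse complement: ATCTTTT.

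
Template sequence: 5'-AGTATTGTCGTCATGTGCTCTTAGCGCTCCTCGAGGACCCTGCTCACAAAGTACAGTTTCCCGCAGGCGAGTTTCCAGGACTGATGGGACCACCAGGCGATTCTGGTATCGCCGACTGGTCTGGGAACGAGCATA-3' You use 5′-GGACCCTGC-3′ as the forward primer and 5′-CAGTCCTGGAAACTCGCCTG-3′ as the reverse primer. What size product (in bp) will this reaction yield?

49 bp

Forward primer GGACCCTGC is found on the top strand at positions 35–43.
Taking the reverse complement of CAGTCCTGGAAACTCGCCTG gives CAGGCGAGTTTCCAGGACTG, found at positions 64–83 on the template; the primer anneals here to the top strand with its 3' end pointing upstream.
Product length = (reverse-primer end) − (forward-primer start) + 1 = 83 − 35 + 1 = 49 bp.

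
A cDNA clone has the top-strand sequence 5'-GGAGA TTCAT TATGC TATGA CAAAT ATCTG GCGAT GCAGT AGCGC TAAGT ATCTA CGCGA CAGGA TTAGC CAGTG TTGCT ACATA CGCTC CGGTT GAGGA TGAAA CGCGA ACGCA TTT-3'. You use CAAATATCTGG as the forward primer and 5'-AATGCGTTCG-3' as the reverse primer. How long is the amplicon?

97 bp

The forward primer matches the template at positions 21–31.
The reverse primer's reverse complement is CGAACGCATT, which matches the template at positions 108–117.
The product runs from position 21 to position 117, so its length is 117 − 21 + 1 = 97 bp.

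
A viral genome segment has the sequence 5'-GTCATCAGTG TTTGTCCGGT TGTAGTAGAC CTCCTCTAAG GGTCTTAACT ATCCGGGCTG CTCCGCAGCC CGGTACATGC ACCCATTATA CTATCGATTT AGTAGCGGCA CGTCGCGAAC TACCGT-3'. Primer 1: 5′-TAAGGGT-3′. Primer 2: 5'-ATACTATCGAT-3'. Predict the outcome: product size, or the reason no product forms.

No product — both primers anneal to the same strand and extend in the same direction.

Primer 1 (TAAGGGT) matches the top strand at positions 37–43 (3' end points downstream).
Primer 2 (ATACTATCGAT) also matches the top strand directly, at positions 88–98 — its reverse complement ATCGATAGTAT is not present.
Both primers anneal to the bottom strand with 3' ends pointing the same way, so neither can prime synthesis back toward the other.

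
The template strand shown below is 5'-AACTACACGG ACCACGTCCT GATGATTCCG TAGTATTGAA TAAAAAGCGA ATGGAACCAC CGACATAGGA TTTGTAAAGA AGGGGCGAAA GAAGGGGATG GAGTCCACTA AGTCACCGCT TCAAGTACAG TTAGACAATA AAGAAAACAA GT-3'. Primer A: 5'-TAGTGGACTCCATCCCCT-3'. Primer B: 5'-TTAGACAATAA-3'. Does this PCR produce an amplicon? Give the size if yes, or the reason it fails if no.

Primer A (TAGTGGACTCCATCCCCT) has reverse complement AGGGGATGGAGTCCACTA, which matches the top strand at positions 93–110; primer A anneals to the top strand there with its 3' end pointing upstream toward position 93.
Primer B (TTAGACAATAA) matches the top strand directly at positions 131–141; it anneals to the bottom strand with its 3' end pointing downstream toward position 141.
The 3' ends diverge (primer A extends toward position 1, primer B toward position 152), so the primers never converge on a shared product.

No product — the primers' 3' ends point away from each other.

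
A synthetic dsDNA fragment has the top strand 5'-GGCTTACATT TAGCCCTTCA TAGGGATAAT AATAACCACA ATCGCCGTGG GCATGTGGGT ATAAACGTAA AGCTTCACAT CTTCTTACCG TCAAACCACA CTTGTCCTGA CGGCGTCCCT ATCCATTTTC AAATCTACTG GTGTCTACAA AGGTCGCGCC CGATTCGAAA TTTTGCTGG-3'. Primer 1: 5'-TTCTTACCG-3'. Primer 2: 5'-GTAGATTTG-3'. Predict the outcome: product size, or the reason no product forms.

Yes — a 57 bp product.

Primer 1 (TTCTTACCG) matches the top strand at positions 82–90; it acts as a forward primer.
Primer 2's reverse complement is CAAATCTAC, matching the top strand at positions 130–138; it acts as a reverse primer.
The 3' ends face each other across positions 82–138, giving a 57 bp product.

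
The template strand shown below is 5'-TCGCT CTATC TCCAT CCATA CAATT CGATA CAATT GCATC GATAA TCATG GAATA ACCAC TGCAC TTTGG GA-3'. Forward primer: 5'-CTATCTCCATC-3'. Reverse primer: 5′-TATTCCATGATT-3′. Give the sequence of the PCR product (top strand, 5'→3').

The forward primer matches the template at positions 6–16.
The reverse primer's reverse complement is AATCATGGAATA, which matches the template at positions 44–55.
The product is the template from position 6 through 55 (50 bp).

5'-CTATCTCCATCCATACAATTCGATACAATTGCATCGATAATCATGGAATA-3'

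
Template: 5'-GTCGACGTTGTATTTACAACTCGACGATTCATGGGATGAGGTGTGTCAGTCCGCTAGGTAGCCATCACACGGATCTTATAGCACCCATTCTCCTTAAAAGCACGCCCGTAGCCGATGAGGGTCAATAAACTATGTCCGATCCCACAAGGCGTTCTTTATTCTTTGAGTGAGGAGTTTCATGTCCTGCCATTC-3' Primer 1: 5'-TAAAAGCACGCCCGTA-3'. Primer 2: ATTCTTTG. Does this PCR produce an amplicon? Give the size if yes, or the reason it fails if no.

Primer 1 (TAAAAGCACGCCCGTA) matches the top strand at positions 95–110 (3' end points downstream).
Primer 2 (ATTCTTTG) also matches the top strand directly, at positions 158–165 — its reverse complement CAAAGAAT is not present.
Both primers anneal to the bottom strand with 3' ends pointing the same way, so neither can prime synthesis back toward the other.

No product — both primers anneal to the same strand and extend in the same direction.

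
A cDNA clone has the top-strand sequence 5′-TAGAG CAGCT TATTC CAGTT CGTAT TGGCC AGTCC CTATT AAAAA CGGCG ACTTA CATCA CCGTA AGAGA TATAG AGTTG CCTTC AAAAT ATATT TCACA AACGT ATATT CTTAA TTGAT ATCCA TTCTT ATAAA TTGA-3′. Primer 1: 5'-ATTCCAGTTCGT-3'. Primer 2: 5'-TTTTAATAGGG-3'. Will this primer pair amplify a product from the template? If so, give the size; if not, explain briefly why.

Yes — a 33 bp product.

Primer 1 (ATTCCAGTTCGT) matches the top strand at positions 12–23; it acts as a forward primer.
Primer 2's reverse complement is CCCTATTAAAA, matching the top strand at positions 34–44; it acts as a reverse primer.
The 3' ends face each other across positions 12–44, giving a 33 bp product.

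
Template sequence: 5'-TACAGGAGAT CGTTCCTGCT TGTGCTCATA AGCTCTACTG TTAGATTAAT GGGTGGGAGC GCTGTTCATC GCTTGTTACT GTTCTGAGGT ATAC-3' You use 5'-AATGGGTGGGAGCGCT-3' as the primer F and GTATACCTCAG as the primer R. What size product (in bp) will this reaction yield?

Forward primer AATGGGTGGGAGCGCT is found on the top strand at positions 48–63.
Reverse complement of the reverse primer: CTGAGGTATAC. This occurs on the top strand at positions 84–94.
The product runs from position 48 to position 94, so its length is 94 − 48 + 1 = 47 bp.

47 bp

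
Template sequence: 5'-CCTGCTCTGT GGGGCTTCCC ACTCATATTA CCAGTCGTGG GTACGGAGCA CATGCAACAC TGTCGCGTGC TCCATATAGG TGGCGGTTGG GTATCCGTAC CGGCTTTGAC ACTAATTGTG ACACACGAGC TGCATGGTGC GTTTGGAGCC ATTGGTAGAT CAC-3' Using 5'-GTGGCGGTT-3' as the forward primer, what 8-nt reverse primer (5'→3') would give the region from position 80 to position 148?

5'-CTCCAAAC-3'

The product's 3' end on the top strand is position 148.
The reverse primer anneals to the top strand over positions 141–148, i.e. to GTTTGGAG.
Its sequence written 5'→3' is the reverse complement: CTCCAAAC.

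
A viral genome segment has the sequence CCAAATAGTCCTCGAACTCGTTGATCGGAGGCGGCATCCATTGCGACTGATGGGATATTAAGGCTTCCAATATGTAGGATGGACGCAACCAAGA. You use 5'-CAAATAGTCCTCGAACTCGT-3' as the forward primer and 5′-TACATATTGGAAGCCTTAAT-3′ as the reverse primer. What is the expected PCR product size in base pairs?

75 bp

Forward primer CAAATAGTCCTCGAACTCGT is found on the top strand at positions 2–21.
Reverse complement of the reverse primer: ATTAAGGCTTCCAATATGTA. This occurs on the top strand at positions 57–76.
Product length = (reverse-primer end) − (forward-primer start) + 1 = 76 − 2 + 1 = 75 bp.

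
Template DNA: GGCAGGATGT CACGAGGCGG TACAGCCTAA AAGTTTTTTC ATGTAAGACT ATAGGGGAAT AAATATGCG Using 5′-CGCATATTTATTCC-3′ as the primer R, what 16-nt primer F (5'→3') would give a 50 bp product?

The reverse primer's reverse complement GGAATAAATATGCG matches the template at positions 56–69, so the product ends at position 69.
A 50 bp product then starts at position 69 − 50 + 1 = 20.
The forward primer is identical to the top strand there: GTACAGCCTAAAAGTT.

5'-GTACAGCCTAAAAGTT-3'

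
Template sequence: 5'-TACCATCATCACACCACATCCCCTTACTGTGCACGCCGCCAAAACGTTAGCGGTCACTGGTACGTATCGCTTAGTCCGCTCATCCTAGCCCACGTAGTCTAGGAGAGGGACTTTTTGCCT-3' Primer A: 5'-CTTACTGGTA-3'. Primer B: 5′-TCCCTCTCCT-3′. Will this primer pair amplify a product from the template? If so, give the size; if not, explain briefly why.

Primer A (CTTACTGGTA) does not match the top strand, and its reverse complement TACCAGTAAG does not match either.
With no annealing site for primer A, no amplification occurs.

No product — primer A has no binding site in the template.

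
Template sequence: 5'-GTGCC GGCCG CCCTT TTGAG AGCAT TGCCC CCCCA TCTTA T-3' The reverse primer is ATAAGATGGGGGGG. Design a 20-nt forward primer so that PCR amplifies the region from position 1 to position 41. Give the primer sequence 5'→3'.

The reverse primer's reverse complement CCCCCCCATCTTAT matches the template at positions 28–41; the product starts at position 1.
The forward primer is identical to the top strand over positions 1–20: GTGCCGGCCGCCCTTTTGAG.

5'-GTGCCGGCCGCCCTTTTGAG-3'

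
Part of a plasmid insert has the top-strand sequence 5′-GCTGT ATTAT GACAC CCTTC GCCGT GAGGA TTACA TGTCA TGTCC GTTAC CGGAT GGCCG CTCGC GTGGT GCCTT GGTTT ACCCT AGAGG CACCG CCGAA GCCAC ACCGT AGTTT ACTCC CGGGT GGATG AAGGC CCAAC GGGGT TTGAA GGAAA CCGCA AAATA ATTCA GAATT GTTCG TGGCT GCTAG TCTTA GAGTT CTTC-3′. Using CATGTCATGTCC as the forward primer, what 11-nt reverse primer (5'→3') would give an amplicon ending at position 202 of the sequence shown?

The forward primer binds at positions 34–45; the product's 3' end on the top strand is position 202.
The reverse primer anneals to the top strand over positions 192–202, i.e. to CTTAGAGTTCT.
Its sequence written 5'→3' is the reverse complement: AGAACTCTAAG.

5'-AGAACTCTAAG-3'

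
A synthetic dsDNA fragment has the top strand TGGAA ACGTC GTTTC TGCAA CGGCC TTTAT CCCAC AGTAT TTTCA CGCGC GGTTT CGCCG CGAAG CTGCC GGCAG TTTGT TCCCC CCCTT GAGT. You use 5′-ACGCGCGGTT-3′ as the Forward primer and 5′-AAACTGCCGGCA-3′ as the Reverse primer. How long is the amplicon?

34 bp

The forward primer matches the template at positions 45–54.
Reverse complement of the reverse primer: TGCCGGCAGTTT. This occurs on the top strand at positions 67–78.
Product length = (reverse-primer end) − (forward-primer start) + 1 = 78 − 45 + 1 = 34 bp.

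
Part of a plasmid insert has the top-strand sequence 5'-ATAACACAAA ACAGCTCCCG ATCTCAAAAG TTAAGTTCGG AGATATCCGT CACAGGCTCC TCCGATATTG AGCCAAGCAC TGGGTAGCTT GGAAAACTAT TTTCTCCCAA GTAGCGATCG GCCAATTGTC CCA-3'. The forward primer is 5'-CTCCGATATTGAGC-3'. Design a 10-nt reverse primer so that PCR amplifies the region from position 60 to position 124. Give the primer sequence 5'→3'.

5'-TGGCCGATCG-3'

The product's 3' end on the top strand is position 124.
The reverse primer anneals to the top strand over positions 115–124, i.e. to CGATCGGCCA.
Its sequence written 5'→3' is the reverse complement: TGGCCGATCG.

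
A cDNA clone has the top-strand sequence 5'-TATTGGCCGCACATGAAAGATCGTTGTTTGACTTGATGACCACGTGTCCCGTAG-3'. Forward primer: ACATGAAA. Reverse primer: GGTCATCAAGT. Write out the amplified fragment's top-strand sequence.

5'-ACATGAAAGATCGTTGTTTGACTTGATGACC-3'

Scanning the template, ACATGAAA occurs at positions 11–18; this primer anneals to the bottom strand there with its 3' end pointing downstream.
Reverse complement of the reverse primer: ACTTGATGACC. This occurs on the top strand at positions 31–41.
The product is the template from position 11 through 41 (31 bp).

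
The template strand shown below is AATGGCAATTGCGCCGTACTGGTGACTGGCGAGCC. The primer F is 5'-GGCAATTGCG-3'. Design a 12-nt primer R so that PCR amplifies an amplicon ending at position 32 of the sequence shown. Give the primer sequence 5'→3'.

The forward primer binds at positions 4–13; the product's 3' end on the top strand is position 32.
The reverse primer anneals to the top strand over positions 21–32, i.e. to GGTGACTGGCGA.
Its sequence written 5'→3' is the reverse complement: TCGCCAGTCACC.

5'-TCGCCAGTCACC-3'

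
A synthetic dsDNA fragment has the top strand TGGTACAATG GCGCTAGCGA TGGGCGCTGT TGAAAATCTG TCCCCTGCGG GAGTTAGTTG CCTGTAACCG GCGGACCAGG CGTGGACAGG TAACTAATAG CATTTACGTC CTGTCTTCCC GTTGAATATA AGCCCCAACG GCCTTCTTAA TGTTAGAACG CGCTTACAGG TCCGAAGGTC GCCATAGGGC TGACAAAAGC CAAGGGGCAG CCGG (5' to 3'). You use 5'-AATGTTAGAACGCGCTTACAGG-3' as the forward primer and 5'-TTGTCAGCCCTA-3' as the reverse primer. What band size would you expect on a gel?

48 bp

Forward primer AATGTTAGAACGCGCTTACAGG is found on the top strand at positions 149–170.
The reverse primer's reverse complement is TAGGGCTGACAA, which matches the template at positions 185–196.
Amplicon spans positions 149–196: 48 bp.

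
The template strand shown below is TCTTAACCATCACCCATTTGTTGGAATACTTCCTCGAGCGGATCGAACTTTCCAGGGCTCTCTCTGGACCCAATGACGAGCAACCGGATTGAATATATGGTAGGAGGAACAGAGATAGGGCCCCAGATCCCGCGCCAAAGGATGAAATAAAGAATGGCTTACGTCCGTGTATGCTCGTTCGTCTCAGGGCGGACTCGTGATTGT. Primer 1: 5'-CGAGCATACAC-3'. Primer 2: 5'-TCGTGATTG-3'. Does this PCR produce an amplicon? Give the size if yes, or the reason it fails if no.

No product — the primers' 3' ends point away from each other.

Primer 1 (CGAGCATACAC) has reverse complement GTGTATGCTCG, which matches the top strand at positions 167–177; primer 1 anneals to the top strand there with its 3' end pointing upstream toward position 167.
Primer 2 (TCGTGATTG) matches the top strand directly at positions 195–203; it anneals to the bottom strand with its 3' end pointing downstream toward position 203.
The 3' ends diverge (primer 1 extends toward position 1, primer 2 toward position 204), so the primers never converge on a shared product.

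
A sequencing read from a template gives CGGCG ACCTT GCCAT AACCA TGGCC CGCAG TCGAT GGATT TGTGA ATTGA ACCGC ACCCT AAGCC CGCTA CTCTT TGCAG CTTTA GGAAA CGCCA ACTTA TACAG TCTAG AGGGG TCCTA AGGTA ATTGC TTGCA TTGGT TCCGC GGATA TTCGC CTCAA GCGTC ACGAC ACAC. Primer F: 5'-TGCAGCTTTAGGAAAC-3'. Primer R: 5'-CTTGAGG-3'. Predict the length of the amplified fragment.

86 bp

Scanning the template, TGCAGCTTTAGGAAAC occurs at positions 76–91; this primer anneals to the bottom strand there with its 3' end pointing downstream.
Taking the reverse complement of CTTGAGG gives CCTCAAG, found at positions 155–161 on the template; the primer anneals here to the top strand with its 3' end pointing upstream.
Amplicon spans positions 76–161: 86 bp.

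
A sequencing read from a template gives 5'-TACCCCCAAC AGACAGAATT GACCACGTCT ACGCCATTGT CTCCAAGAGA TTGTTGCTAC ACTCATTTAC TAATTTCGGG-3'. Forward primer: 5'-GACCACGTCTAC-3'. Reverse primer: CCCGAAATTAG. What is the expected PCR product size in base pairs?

The forward primer matches the template at positions 21–32.
Taking the reverse complement of CCCGAAATTAG gives CTAATTTCGGG, found at positions 70–80 on the template; the primer anneals here to the top strand with its 3' end pointing upstream.
Product length = (reverse-primer end) − (forward-primer start) + 1 = 80 − 21 + 1 = 60 bp.

60 bp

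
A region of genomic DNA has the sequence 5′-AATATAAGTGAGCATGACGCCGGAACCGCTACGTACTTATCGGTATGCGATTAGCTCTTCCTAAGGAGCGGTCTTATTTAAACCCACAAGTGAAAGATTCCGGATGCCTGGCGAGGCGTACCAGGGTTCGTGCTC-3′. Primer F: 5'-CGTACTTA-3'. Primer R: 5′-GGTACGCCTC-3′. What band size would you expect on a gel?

91 bp

The forward primer matches the template at positions 32–39.
Reverse complement of the reverse primer: GAGGCGTACC. This occurs on the top strand at positions 113–122.
Amplicon spans positions 32–122: 91 bp.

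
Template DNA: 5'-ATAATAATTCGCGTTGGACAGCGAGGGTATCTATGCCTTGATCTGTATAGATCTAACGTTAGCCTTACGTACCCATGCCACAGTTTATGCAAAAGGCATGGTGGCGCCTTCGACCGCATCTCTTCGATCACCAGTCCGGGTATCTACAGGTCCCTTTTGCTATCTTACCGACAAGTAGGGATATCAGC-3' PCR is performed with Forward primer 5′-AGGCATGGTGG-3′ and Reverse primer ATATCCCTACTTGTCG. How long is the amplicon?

91 bp

The forward primer matches the template at positions 94–104.
Reverse complement of the reverse primer: CGACAAGTAGGGATAT. This occurs on the top strand at positions 169–184.
Amplicon spans positions 94–184: 91 bp.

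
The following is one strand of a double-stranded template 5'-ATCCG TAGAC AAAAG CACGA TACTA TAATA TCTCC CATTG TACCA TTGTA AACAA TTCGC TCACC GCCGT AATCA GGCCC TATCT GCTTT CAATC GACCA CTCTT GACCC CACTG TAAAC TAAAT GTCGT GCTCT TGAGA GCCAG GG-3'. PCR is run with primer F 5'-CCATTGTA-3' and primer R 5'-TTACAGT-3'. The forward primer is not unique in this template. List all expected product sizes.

The forward primer CCATTGTA matches the top strand at positions 35–42, 43–50.
The reverse primer's reverse complement is ACTGTAA, matching at positions 112–118.
Each forward site pairs with the reverse site to give a product ending at position 118: sizes 84, 76 bp.

84 bp, 76 bp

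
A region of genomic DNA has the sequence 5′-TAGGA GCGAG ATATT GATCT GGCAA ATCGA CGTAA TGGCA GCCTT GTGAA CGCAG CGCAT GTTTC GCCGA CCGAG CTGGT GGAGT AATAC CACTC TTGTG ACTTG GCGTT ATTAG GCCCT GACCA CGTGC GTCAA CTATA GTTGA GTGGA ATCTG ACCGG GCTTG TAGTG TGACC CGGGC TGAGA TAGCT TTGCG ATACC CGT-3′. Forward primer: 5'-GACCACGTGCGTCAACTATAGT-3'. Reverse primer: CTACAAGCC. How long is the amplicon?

48 bp

Forward primer GACCACGTGCGTCAACTATAGT is found on the top strand at positions 121–142.
The reverse primer's reverse complement is GGCTTGTAG, which matches the template at positions 160–168.
Amplicon spans positions 121–168: 48 bp.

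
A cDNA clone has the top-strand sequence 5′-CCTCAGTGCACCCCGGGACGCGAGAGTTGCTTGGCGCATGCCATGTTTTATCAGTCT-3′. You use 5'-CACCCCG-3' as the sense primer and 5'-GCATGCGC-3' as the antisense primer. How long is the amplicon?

The forward primer matches the template at positions 9–15.
Taking the reverse complement of GCATGCGC gives GCGCATGC, found at positions 34–41 on the template; the primer anneals here to the top strand with its 3' end pointing upstream.
Amplicon spans positions 9–41: 33 bp.

33 bp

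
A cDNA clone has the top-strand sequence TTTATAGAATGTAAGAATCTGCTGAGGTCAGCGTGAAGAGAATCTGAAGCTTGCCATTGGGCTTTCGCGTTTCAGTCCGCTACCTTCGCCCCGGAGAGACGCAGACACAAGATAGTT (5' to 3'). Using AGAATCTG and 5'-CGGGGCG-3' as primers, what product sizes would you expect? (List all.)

The forward primer AGAATCTG matches the top strand at positions 14–21, 39–46.
The reverse primer's reverse complement is CGCCCCG, matching at positions 87–93.
Each forward site pairs with the reverse site to give a product ending at position 93: sizes 80, 55 bp.

80 bp, 55 bp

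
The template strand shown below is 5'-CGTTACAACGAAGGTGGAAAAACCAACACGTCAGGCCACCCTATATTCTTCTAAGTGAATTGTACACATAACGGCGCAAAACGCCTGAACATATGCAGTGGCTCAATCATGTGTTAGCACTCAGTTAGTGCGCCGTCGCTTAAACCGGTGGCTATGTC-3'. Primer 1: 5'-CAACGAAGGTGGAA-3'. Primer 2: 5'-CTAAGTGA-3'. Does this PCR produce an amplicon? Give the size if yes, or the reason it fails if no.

Primer 1 (CAACGAAGGTGGAA) matches the top strand at positions 6–19 (3' end points downstream).
Primer 2 (CTAAGTGA) also matches the top strand directly, at positions 51–58 — its reverse complement TCACTTAG is not present.
Both primers anneal to the bottom strand with 3' ends pointing the same way, so neither can prime synthesis back toward the other.

No product — both primers anneal to the same strand and extend in the same direction.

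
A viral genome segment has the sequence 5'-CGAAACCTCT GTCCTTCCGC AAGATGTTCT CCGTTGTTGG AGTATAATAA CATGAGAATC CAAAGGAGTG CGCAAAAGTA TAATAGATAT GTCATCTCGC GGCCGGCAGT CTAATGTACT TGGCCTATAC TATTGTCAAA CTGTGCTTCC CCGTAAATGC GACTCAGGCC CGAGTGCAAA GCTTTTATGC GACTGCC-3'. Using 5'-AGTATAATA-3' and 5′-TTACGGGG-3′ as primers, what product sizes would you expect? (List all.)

The forward primer AGTATAATA matches the top strand at positions 41–49, 77–85.
The reverse primer's reverse complement is CCCCGTAA, matching at positions 149–156.
Each forward site pairs with the reverse site to give a product ending at position 156: sizes 116, 80 bp.

116 bp, 80 bp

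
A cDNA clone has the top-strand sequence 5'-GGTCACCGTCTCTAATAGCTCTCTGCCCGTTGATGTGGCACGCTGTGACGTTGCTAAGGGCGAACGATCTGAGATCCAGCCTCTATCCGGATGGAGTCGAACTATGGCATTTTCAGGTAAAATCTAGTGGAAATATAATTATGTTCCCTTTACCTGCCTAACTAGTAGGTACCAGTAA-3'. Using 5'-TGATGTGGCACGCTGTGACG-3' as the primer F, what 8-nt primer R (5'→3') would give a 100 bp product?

The forward primer binds at positions 31–50, so a 100 bp product ends at position 31 + 100 − 1 = 130.
The reverse primer anneals to the top strand over positions 123–130, i.e. to TCTAGTGG.
Its sequence written 5'→3' is the reverse complement: CCACTAGA.

5'-CCACTAGA-3'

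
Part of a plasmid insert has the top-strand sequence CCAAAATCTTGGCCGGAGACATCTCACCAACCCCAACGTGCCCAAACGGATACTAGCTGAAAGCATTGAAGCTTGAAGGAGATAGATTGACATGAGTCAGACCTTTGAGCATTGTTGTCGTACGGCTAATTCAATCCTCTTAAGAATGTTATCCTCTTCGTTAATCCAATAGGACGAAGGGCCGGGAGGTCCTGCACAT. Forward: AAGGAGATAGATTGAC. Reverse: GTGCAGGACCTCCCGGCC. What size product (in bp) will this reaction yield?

122 bp

Scanning the template, AAGGAGATAGATTGAC occurs at positions 76–91; this primer anneals to the bottom strand there with its 3' end pointing downstream.
The reverse primer's reverse complement is GGCCGGGAGGTCCTGCAC, which matches the template at positions 180–197.
Amplicon spans positions 76–197: 122 bp.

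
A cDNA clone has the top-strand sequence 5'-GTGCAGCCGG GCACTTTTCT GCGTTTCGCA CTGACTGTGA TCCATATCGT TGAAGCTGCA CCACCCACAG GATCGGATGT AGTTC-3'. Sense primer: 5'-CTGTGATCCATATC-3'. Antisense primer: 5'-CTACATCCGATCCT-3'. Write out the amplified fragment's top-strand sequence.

The forward primer matches the template at positions 35–48.
The reverse primer's reverse complement is AGGATCGGATGTAG, which matches the template at positions 69–82.
The product is the template from position 35 through 82 (48 bp).

5'-CTGTGATCCATATCGTTGAAGCTGCACCACCCACAGGATCGGATGTAG-3'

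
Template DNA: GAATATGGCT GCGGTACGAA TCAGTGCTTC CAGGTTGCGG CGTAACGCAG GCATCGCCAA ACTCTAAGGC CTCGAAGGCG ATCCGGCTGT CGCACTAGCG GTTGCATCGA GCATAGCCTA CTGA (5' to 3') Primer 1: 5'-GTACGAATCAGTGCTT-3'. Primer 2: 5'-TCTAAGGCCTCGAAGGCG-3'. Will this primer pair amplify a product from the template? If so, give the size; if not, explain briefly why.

Primer 1 (GTACGAATCAGTGCTT) matches the top strand at positions 14–29 (3' end points downstream).
Primer 2 (TCTAAGGCCTCGAAGGCG) also matches the top strand directly, at positions 63–80 — its reverse complement CGCCTTCGAGGCCTTAGA is not present.
Both primers anneal to the bottom strand with 3' ends pointing the same way, so neither can prime synthesis back toward the other.

No product — both primers anneal to the same strand and extend in the same direction.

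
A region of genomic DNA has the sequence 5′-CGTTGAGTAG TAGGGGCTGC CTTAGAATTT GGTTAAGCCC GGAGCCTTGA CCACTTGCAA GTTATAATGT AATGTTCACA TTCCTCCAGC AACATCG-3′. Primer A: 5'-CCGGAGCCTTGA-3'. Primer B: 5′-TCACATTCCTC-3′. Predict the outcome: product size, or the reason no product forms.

No product — both primers anneal to the same strand and extend in the same direction.

Primer A (CCGGAGCCTTGA) matches the top strand at positions 39–50 (3' end points downstream).
Primer B (TCACATTCCTC) also matches the top strand directly, at positions 76–86 — its reverse complement GAGGAATGTGA is not present.
Both primers anneal to the bottom strand with 3' ends pointing the same way, so neither can prime synthesis back toward the other.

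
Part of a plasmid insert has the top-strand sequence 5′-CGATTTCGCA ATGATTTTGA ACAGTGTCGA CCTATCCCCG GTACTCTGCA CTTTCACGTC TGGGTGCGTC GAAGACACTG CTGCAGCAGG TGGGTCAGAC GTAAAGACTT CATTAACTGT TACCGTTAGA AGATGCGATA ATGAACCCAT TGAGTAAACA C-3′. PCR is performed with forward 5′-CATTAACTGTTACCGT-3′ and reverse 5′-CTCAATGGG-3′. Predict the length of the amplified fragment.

The forward primer matches the template at positions 111–126.
The reverse primer's reverse complement is CCCATTGAG, which matches the template at positions 146–154.
Amplicon spans positions 111–154: 44 bp.

44 bp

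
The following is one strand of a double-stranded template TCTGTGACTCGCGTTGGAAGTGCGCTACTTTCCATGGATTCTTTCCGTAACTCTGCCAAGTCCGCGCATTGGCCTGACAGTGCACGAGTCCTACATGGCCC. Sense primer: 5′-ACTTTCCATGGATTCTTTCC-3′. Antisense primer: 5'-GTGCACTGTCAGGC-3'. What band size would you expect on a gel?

Forward primer ACTTTCCATGGATTCTTTCC is found on the top strand at positions 27–46.
Reverse complement of the reverse primer: GCCTGACAGTGCAC. This occurs on the top strand at positions 72–85.
Product length = (reverse-primer end) − (forward-primer start) + 1 = 85 − 27 + 1 = 59 bp.

59 bp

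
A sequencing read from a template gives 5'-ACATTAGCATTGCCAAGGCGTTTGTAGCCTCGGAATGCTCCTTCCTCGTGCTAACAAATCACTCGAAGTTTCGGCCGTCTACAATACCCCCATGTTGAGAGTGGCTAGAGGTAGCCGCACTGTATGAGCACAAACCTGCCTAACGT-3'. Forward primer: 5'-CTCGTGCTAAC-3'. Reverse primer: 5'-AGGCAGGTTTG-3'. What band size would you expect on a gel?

The forward primer matches the template at positions 45–55.
Reverse complement of the reverse primer: CAAACCTGCCT. This occurs on the top strand at positions 131–141.
Product length = (reverse-primer end) − (forward-primer start) + 1 = 141 − 45 + 1 = 97 bp.

97 bp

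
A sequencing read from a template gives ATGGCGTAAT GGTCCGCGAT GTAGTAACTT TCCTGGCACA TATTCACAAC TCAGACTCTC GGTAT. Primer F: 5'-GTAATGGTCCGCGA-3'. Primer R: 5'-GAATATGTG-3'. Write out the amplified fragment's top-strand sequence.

Forward primer GTAATGGTCCGCGA is found on the top strand at positions 6–19.
Reverse complement of the reverse primer: CACATATTC. This occurs on the top strand at positions 37–45.
The product is the template from position 6 through 45 (40 bp).

5'-GTAATGGTCCGCGATGTAGTAACTTTCCTGGCACATATTC-3'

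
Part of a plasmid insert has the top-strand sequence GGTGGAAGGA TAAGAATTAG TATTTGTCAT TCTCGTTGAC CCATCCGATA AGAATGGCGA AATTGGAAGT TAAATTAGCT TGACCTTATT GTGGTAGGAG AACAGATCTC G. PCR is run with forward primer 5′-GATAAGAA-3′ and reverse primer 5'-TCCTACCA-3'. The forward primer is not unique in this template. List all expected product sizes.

91 bp, 53 bp

The forward primer GATAAGAA matches the top strand at positions 9–16, 47–54.
The reverse primer's reverse complement is TGGTAGGA, matching at positions 92–99.
Each forward site pairs with the reverse site to give a product ending at position 99: sizes 91, 53 bp.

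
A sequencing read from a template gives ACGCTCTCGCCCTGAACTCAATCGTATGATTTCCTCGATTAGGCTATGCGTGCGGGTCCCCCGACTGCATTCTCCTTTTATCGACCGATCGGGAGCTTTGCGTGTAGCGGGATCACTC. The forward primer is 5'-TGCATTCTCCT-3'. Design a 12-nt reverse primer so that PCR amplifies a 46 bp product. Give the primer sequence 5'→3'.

The forward primer binds at positions 66–76, so a 46 bp product ends at position 66 + 46 − 1 = 111.
The reverse primer anneals to the top strand over positions 100–111, i.e. to GCGTGTAGCGGG.
Its sequence written 5'→3' is the reverse complement: CCCGCTACACGC.

5'-CCCGCTACACGC-3'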